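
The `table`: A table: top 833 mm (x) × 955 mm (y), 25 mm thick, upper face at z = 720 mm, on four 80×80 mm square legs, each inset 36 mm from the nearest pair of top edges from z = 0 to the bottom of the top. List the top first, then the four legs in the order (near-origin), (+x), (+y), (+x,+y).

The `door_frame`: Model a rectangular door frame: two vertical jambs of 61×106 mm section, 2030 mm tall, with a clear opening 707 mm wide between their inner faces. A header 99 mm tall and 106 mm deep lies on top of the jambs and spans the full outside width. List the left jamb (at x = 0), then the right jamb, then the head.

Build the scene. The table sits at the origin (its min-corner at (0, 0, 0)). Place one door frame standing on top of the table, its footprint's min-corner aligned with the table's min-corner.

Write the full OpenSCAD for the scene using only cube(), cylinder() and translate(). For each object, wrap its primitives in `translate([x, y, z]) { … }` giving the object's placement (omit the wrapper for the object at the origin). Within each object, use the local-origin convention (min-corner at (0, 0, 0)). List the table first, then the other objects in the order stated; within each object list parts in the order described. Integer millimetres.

translate([0, 0, 695]) cube([833, 955, 25]);
translate([36, 36, 0]) cube([80, 80, 695]);
translate([717, 36, 0]) cube([80, 80, 695]);
translate([36, 839, 0]) cube([80, 80, 695]);
translate([717, 839, 0]) cube([80, 80, 695]);
translate([0, 0, 720]) {
  cube([61, 106, 2030]);
  translate([768, 0, 0]) cube([61, 106, 2030]);
  translate([0, 0, 2030]) cube([829, 106, 99]);
}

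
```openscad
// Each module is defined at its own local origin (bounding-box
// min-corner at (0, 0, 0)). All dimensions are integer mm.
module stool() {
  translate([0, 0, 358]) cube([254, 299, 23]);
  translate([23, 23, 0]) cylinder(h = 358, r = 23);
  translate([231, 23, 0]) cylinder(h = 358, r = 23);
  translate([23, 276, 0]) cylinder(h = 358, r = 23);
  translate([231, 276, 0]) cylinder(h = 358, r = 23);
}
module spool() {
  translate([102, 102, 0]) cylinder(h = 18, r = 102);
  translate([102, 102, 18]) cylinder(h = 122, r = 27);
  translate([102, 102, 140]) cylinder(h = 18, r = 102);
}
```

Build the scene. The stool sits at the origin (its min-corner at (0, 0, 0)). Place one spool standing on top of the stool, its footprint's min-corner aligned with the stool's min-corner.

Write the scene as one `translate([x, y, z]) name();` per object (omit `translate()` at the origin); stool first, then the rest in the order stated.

stool();
translate([0, 0, 381]) spool();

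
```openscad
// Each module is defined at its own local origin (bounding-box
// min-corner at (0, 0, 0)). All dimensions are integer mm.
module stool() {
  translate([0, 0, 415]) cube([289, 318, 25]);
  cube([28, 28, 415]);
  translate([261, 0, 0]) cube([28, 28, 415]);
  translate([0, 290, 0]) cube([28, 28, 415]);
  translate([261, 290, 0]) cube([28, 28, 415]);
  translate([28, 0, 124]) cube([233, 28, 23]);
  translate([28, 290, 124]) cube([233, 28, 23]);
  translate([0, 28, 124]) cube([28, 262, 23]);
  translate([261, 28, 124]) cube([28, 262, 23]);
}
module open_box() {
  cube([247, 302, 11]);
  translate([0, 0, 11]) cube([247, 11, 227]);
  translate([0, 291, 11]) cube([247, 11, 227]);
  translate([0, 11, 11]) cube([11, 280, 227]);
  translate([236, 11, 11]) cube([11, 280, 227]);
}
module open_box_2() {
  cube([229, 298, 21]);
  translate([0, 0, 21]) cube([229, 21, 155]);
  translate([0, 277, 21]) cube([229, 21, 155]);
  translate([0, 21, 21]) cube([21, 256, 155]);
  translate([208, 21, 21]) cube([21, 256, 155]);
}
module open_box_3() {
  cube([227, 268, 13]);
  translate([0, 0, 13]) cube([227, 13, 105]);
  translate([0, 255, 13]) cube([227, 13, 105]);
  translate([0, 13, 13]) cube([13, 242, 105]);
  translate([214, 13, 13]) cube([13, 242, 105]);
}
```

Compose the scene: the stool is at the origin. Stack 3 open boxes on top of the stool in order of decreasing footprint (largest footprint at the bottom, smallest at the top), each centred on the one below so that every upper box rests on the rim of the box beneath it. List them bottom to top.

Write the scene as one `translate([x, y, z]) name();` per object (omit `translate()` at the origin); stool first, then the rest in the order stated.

stool();
translate([21, 8, 440]) open_box();
translate([30, 10, 678]) open_box_2();
translate([31, 25, 854]) open_box_3();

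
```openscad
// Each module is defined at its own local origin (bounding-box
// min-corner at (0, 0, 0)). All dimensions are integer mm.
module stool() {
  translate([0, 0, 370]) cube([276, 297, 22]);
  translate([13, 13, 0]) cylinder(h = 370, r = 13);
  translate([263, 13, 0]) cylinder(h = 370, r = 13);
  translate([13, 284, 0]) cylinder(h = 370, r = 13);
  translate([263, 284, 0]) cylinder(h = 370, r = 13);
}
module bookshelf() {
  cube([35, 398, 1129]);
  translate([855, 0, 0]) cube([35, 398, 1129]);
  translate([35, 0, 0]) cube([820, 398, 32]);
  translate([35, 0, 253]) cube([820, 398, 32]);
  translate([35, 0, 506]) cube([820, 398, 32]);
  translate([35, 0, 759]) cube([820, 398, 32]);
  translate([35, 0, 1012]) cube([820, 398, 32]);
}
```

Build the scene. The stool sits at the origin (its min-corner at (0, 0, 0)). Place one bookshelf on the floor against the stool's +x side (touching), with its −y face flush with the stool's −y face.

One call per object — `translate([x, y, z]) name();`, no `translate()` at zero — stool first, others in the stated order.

stool();
translate([276, 0, 0]) bookshelf();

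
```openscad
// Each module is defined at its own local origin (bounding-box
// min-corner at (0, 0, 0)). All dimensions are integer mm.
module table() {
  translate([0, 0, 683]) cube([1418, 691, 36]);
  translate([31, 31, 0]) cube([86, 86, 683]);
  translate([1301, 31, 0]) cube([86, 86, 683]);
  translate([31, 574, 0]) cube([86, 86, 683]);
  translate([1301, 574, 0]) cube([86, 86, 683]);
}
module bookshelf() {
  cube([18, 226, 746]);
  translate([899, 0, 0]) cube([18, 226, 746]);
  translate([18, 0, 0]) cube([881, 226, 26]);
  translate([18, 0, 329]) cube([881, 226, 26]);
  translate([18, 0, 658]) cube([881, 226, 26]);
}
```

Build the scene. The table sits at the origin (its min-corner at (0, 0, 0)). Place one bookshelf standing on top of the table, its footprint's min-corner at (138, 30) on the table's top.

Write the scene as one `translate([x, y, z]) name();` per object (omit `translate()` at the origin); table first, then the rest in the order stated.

table();
translate([138, 30, 719]) bookshelf();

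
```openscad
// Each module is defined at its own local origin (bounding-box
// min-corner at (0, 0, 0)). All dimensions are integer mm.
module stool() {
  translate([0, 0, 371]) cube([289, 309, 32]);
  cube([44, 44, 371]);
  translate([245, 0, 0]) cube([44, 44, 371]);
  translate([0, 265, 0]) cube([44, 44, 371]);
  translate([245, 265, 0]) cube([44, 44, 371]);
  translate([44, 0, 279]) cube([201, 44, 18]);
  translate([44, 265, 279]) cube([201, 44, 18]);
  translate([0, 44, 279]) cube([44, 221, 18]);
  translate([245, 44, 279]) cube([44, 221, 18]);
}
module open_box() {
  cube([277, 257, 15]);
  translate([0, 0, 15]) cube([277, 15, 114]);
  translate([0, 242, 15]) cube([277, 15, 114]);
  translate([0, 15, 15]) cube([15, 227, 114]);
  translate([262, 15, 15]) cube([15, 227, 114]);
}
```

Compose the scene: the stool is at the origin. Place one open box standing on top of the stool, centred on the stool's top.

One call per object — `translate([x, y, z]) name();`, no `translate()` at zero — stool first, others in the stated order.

stool();
translate([6, 26, 403]) open_box();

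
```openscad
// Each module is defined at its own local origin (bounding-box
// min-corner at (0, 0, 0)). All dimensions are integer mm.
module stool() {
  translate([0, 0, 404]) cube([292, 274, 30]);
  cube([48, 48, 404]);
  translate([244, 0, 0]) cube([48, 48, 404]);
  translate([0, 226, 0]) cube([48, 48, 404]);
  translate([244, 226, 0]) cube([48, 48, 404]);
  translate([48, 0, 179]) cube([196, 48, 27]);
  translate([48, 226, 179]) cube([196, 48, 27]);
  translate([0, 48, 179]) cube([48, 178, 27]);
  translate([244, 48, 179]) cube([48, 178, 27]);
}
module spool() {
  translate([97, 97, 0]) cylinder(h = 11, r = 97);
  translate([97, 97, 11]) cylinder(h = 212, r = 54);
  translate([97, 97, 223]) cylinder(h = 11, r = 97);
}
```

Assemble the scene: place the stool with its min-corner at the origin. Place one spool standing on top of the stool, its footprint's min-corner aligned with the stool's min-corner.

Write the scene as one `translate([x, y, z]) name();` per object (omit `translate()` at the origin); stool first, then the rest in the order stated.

stool();
translate([0, 0, 434]) spool();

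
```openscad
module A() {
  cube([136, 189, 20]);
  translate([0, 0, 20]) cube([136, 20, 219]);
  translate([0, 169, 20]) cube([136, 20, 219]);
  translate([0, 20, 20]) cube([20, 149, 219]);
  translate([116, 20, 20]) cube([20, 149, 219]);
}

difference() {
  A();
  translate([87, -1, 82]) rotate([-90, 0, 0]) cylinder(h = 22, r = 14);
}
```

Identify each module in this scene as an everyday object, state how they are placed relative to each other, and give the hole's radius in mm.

The subtracted cylinder has r = 14 mm.

A is an open box. The open box has a circular hole through its front wall. The hole's radius is 14 mm.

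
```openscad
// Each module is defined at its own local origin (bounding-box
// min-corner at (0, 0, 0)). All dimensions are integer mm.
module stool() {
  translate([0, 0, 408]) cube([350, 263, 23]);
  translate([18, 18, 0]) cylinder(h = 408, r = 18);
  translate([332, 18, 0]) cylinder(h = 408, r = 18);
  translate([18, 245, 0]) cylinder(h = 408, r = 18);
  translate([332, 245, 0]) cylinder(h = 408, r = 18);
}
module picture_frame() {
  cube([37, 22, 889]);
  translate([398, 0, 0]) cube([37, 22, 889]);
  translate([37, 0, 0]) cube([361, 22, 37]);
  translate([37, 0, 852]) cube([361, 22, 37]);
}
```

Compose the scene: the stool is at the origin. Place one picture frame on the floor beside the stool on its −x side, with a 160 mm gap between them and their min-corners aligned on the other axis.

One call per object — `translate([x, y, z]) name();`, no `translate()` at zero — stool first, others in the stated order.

stool();
translate([-595, 0, 0]) picture_frame();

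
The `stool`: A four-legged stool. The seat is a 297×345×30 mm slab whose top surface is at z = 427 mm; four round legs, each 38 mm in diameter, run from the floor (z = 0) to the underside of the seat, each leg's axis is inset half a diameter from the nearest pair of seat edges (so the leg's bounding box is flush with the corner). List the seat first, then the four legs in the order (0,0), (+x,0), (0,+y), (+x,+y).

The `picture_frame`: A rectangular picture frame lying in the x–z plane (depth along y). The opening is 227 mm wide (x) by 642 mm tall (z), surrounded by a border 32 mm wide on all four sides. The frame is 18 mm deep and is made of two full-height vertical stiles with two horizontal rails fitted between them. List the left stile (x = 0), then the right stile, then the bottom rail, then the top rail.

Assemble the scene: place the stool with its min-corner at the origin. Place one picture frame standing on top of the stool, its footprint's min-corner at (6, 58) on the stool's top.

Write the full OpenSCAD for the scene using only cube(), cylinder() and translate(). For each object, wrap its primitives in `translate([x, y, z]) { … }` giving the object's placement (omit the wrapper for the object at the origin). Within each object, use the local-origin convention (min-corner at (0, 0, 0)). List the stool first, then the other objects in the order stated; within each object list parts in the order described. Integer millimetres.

translate([0, 0, 397]) cube([297, 345, 30]);
translate([19, 19, 0]) cylinder(h = 397, r = 19);
translate([278, 19, 0]) cylinder(h = 397, r = 19);
translate([19, 326, 0]) cylinder(h = 397, r = 19);
translate([278, 326, 0]) cylinder(h = 397, r = 19);
translate([6, 58, 427]) {
  cube([32, 18, 706]);
  translate([259, 0, 0]) cube([32, 18, 706]);
  translate([32, 0, 0]) cube([227, 18, 32]);
  translate([32, 0, 674]) cube([227, 18, 32]);
}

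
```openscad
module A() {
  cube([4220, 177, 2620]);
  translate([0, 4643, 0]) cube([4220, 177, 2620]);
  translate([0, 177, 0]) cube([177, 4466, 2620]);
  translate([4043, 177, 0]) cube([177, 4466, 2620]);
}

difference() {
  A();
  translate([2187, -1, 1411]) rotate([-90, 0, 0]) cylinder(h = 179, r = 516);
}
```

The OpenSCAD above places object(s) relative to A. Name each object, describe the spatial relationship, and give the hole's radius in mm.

The subtracted cylinder has r = 516 mm.

A is a house frame. The house frame has a circular hole through its front wall. The hole's radius is 516 mm.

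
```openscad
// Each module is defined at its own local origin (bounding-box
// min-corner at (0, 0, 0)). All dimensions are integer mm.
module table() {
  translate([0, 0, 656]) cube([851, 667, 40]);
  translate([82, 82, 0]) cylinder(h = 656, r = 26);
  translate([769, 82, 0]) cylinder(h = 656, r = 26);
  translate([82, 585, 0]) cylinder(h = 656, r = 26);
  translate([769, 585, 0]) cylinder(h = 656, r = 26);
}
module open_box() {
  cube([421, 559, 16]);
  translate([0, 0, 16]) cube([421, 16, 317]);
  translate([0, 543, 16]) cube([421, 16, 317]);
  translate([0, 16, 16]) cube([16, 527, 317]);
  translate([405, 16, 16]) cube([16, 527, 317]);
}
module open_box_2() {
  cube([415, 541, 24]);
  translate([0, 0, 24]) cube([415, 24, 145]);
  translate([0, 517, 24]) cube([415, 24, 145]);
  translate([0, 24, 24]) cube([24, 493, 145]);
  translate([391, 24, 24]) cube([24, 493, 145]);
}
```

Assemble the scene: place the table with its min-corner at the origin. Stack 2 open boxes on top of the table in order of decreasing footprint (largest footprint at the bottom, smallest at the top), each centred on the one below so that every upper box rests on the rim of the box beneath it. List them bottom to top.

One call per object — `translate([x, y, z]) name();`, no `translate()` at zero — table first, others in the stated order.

table();
translate([215, 54, 696]) open_box();
translate([218, 63, 1029]) open_box_2();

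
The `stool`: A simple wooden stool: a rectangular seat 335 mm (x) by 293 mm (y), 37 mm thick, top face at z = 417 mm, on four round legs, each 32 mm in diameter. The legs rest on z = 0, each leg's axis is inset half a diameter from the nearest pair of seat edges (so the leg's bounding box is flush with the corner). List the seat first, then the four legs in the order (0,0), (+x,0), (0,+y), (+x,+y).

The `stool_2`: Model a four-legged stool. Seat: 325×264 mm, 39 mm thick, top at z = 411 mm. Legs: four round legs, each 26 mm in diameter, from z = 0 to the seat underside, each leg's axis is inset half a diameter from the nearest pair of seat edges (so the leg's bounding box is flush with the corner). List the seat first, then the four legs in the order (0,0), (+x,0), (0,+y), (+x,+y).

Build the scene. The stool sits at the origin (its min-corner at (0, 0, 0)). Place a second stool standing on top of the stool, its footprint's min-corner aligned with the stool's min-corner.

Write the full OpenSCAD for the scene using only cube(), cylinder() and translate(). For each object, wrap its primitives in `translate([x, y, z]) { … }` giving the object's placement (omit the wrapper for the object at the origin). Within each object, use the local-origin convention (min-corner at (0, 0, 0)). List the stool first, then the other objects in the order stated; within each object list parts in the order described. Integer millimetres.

translate([0, 0, 380]) cube([335, 293, 37]);
translate([16, 16, 0]) cylinder(h = 380, r = 16);
translate([319, 16, 0]) cylinder(h = 380, r = 16);
translate([16, 277, 0]) cylinder(h = 380, r = 16);
translate([319, 277, 0]) cylinder(h = 380, r = 16);
translate([0, 0, 417]) {
  translate([0, 0, 372]) cube([325, 264, 39]);
  translate([13, 13, 0]) cylinder(h = 372, r = 13);
  translate([312, 13, 0]) cylinder(h = 372, r = 13);
  translate([13, 251, 0]) cylinder(h = 372, r = 13);
  translate([312, 251, 0]) cylinder(h = 372, r = 13);
}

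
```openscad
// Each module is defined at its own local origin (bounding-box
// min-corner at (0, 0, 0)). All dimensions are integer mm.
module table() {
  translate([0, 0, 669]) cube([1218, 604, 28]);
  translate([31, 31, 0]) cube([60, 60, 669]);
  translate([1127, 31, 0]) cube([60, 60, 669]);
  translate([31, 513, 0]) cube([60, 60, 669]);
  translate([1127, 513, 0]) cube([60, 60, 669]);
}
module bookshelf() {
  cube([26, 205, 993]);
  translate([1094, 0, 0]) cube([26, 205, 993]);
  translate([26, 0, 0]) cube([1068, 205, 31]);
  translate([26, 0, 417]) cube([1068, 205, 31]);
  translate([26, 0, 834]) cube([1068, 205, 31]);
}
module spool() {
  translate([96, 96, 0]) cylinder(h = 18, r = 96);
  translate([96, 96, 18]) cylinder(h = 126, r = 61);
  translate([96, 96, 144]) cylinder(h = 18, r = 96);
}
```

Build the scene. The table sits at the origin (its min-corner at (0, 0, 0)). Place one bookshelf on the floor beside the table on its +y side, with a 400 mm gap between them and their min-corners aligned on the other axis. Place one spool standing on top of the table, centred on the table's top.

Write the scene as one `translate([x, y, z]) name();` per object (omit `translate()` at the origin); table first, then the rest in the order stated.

table();
translate([0, 1004, 0]) bookshelf();
translate([513, 206, 697]) spool();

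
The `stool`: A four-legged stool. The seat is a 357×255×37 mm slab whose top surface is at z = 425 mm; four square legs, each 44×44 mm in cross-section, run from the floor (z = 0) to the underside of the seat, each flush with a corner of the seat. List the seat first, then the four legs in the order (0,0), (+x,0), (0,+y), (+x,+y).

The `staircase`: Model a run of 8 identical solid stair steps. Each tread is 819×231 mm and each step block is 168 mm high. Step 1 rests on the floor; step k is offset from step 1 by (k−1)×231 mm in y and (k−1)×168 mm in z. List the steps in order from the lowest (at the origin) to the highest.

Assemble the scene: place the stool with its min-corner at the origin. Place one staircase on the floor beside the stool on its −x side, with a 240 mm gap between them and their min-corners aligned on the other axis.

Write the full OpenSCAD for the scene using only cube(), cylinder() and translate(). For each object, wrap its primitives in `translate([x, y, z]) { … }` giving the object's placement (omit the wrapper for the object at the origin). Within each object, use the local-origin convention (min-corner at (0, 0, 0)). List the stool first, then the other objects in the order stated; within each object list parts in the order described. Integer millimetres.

translate([0, 0, 388]) cube([357, 255, 37]);
cube([44, 44, 388]);
translate([313, 0, 0]) cube([44, 44, 388]);
translate([0, 211, 0]) cube([44, 44, 388]);
translate([313, 211, 0]) cube([44, 44, 388]);
translate([-1059, 0, 0]) {
  cube([819, 231, 168]);
  translate([0, 231, 168]) cube([819, 231, 168]);
  translate([0, 462, 336]) cube([819, 231, 168]);
  translate([0, 693, 504]) cube([819, 231, 168]);
  translate([0, 924, 672]) cube([819, 231, 168]);
  translate([0, 1155, 840]) cube([819, 231, 168]);
  translate([0, 1386, 1008]) cube([819, 231, 168]);
  translate([0, 1617, 1176]) cube([819, 231, 168]);
}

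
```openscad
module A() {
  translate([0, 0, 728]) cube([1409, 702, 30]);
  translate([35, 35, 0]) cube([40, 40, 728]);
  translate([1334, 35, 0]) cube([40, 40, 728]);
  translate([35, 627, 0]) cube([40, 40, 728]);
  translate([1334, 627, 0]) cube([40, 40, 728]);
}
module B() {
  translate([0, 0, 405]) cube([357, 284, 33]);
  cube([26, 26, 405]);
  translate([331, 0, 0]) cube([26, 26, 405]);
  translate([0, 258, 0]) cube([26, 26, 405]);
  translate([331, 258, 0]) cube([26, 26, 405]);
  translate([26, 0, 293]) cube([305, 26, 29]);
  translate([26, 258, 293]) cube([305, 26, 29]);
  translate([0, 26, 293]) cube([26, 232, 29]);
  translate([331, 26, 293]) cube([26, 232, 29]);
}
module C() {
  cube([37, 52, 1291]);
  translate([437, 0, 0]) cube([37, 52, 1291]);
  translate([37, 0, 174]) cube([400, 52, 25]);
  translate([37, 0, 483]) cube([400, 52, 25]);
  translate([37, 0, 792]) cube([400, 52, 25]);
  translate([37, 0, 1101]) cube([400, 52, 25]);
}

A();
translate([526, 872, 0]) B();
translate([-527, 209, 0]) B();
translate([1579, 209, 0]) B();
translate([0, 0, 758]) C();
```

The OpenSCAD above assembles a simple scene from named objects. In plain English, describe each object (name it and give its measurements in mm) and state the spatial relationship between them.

A is a table with a 1409×702 mm rectangular top, 30 mm thick, top surface at z = 758 mm, supported by four 40×40 mm square legs, each inset 35 mm from the nearest pair of top edges, running from the floor.

B is a four-legged stool. The seat is 357×284 mm, 33 mm thick, top at z = 438 mm. It stands on four square legs, each 26×26 mm in cross-section, from z = 0 to the seat underside, each flush with a corner of the seat. Four stretchers, 26 mm wide and 29 mm tall, connect adjacent legs with their undersides at z = 293 mm, each running between the inner faces of the legs it joins and aligned with the legs' outer faces on the other axis.

C is a wooden ladder with two side rails of 37×52 mm section and 1291 mm height, set 474 mm apart overall. Between them run 4 rectangular rungs (52 mm deep, 25 mm thick), front faces flush with the rails' −y face. The bottom of the first rung is 174 mm above the floor and each subsequent rung is 309 mm higher than the one below.

Three stools sit around the table at the +y, −x, +x sides. The ladder is on top of the table.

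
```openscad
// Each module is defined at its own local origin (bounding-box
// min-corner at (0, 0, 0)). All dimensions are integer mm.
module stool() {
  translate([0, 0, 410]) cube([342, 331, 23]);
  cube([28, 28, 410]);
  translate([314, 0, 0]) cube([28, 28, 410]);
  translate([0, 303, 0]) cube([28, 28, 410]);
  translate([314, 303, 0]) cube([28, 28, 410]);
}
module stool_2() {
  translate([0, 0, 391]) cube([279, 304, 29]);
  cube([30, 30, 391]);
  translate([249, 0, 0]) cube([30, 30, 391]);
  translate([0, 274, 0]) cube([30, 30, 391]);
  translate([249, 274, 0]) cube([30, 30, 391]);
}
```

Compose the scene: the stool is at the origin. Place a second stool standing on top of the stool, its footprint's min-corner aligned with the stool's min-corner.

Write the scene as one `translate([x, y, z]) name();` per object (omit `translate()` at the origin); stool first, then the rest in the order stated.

stool();
translate([0, 0, 433]) stool_2();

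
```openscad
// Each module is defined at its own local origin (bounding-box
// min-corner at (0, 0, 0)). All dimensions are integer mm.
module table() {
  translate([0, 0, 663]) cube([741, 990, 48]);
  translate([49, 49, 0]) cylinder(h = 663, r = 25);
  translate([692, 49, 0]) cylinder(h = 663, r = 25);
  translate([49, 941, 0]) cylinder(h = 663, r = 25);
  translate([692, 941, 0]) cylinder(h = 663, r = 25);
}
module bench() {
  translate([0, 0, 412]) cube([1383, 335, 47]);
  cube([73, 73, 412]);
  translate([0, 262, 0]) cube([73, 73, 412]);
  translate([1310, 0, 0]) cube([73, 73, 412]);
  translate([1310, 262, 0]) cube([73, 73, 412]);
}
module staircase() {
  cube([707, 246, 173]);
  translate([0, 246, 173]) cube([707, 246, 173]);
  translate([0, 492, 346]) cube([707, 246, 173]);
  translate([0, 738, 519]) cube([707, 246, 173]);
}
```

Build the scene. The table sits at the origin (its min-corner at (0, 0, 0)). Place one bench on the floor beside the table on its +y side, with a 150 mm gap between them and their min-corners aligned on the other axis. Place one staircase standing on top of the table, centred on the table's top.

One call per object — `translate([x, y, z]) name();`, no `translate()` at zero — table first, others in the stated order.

table();
translate([0, 1140, 0]) bench();
translate([17, 3, 711]) staircase();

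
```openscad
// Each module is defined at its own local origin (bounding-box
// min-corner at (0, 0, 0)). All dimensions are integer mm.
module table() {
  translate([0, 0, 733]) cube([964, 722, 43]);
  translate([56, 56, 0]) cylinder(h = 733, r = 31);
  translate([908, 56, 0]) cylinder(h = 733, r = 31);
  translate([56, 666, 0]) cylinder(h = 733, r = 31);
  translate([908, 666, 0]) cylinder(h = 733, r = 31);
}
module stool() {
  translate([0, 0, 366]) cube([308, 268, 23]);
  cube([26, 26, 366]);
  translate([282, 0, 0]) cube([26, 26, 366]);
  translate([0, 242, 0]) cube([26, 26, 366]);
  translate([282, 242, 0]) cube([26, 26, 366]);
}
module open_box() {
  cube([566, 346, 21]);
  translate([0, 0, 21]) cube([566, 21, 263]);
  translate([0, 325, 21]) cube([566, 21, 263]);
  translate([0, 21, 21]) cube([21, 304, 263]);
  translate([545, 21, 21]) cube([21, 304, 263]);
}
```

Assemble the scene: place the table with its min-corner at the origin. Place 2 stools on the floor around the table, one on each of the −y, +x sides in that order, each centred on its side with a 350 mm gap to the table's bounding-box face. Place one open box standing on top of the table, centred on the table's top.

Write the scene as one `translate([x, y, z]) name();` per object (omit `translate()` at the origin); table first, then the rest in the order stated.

table();
translate([328, -618, 0]) stool();
translate([1314, 227, 0]) stool();
translate([199, 188, 776]) open_box();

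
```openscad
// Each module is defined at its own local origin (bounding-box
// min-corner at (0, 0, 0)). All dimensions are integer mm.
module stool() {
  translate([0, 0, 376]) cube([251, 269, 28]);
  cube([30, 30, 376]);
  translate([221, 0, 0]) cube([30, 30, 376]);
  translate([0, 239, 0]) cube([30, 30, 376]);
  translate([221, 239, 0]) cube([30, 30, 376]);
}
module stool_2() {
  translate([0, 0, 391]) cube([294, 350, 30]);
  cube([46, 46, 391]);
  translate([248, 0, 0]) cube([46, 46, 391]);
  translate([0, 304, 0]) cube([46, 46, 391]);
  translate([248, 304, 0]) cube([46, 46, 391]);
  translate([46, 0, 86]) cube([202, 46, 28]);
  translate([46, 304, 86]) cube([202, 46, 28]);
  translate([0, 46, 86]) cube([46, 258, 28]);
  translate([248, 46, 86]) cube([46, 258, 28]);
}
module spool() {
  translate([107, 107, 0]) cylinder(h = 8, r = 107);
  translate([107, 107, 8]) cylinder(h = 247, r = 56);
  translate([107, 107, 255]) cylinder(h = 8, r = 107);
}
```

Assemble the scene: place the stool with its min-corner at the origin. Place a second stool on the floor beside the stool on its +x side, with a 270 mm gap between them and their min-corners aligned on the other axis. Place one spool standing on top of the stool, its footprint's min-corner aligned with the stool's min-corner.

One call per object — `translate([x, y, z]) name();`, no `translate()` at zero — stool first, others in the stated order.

stool();
translate([521, 0, 0]) stool_2();
translate([0, 0, 404]) spool();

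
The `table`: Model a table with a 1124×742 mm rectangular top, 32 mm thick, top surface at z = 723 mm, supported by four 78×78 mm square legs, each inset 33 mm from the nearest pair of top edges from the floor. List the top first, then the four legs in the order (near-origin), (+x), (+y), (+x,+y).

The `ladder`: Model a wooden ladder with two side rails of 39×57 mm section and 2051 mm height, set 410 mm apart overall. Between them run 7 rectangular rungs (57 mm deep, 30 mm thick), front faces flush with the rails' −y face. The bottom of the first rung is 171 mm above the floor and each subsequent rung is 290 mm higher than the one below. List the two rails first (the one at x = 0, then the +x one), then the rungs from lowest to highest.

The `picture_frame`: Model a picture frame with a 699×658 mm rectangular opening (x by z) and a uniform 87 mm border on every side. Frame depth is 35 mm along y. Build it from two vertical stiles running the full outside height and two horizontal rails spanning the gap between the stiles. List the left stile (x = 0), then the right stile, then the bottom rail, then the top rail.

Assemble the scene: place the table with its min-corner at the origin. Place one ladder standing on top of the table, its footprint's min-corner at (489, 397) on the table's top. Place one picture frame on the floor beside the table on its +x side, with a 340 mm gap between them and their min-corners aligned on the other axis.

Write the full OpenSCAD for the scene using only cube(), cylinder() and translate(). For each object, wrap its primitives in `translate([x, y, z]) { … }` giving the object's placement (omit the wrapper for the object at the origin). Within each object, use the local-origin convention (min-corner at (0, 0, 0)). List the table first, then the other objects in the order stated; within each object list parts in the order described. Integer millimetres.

translate([0, 0, 691]) cube([1124, 742, 32]);
translate([33, 33, 0]) cube([78, 78, 691]);
translate([1013, 33, 0]) cube([78, 78, 691]);
translate([33, 631, 0]) cube([78, 78, 691]);
translate([1013, 631, 0]) cube([78, 78, 691]);
translate([489, 397, 723]) {
  cube([39, 57, 2051]);
  translate([371, 0, 0]) cube([39, 57, 2051]);
  translate([39, 0, 171]) cube([332, 57, 30]);
  translate([39, 0, 461]) cube([332, 57, 30]);
  translate([39, 0, 751]) cube([332, 57, 30]);
  translate([39, 0, 1041]) cube([332, 57, 30]);
  translate([39, 0, 1331]) cube([332, 57, 30]);
  translate([39, 0, 1621]) cube([332, 57, 30]);
  translate([39, 0, 1911]) cube([332, 57, 30]);
}
translate([1464, 0, 0]) {
  cube([87, 35, 832]);
  translate([786, 0, 0]) cube([87, 35, 832]);
  translate([87, 0, 0]) cube([699, 35, 87]);
  translate([87, 0, 745]) cube([699, 35, 87]);
}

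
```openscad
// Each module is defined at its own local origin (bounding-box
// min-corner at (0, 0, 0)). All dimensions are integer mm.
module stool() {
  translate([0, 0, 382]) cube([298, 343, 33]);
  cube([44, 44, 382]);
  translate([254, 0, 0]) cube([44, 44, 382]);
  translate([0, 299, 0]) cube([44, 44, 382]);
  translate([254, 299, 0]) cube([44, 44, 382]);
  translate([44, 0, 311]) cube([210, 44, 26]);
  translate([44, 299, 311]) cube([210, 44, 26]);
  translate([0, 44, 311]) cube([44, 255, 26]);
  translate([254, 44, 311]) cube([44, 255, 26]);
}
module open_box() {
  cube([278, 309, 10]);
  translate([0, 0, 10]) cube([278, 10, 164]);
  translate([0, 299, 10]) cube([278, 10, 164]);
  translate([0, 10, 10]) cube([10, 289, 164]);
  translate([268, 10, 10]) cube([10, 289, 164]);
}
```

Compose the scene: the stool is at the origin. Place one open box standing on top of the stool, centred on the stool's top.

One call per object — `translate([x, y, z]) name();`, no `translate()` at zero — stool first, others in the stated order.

stool();
translate([10, 17, 415]) open_box();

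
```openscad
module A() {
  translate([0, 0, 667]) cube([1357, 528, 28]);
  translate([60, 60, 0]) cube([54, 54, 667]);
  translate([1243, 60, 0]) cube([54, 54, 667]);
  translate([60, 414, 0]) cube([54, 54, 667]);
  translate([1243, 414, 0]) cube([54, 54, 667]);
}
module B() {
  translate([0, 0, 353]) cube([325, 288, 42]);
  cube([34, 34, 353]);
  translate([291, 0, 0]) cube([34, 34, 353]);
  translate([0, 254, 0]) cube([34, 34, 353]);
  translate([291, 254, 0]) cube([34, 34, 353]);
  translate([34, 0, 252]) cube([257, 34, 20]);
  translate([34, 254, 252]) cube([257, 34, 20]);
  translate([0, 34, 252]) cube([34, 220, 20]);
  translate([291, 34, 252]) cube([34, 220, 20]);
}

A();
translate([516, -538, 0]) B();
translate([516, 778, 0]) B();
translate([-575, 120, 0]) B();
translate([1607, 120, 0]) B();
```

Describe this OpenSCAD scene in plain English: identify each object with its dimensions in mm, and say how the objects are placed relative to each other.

A is a rectangular dining table. The top is 1357×528×28 mm with its upper surface at z = 695 mm. It stands on four 54×54 mm square legs, each inset 60 mm from the nearest pair of top edges, running from the floor to the underside of the top.

B is a four-legged stool. The seat is 325×288 mm, 42 mm thick, top at z = 395 mm. It stands on four square legs, each 34×34 mm in cross-section, from z = 0 to the seat underside, each flush with a corner of the seat. Four stretchers, 34 mm wide and 20 mm tall, connect adjacent legs with their undersides at z = 252 mm, each running between the inner faces of the legs it joins and aligned with the legs' outer faces on the other axis.

Four stools sit around the table at the −y, +y, −x, +x sides.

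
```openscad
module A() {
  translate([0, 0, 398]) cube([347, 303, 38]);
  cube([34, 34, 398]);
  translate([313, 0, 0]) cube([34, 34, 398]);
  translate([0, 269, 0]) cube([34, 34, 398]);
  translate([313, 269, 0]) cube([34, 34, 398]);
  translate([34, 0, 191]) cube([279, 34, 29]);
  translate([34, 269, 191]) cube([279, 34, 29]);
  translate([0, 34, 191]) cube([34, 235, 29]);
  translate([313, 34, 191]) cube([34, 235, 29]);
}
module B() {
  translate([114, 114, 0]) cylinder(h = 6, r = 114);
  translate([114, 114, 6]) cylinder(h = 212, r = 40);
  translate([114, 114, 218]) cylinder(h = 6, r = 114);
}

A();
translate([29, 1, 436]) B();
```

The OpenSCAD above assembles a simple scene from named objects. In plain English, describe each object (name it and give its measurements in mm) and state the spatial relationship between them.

A is a four-legged stool. The seat is a 347×303×38 mm slab whose top surface is at z = 436 mm; four square legs, each 34×34 mm in cross-section, run from the floor (z = 0) to the underside of the seat, each flush with a corner of the seat. Four stretchers, 34 mm wide and 29 mm tall, connect adjacent legs with their undersides at z = 191 mm, each running between the inner faces of the legs it joins and aligned with the legs' outer faces on the other axis.

B is a spool: two coaxial disc flanges of radius 114 mm and thickness 6 mm, joined by a core cylinder of radius 40 mm and height 212 mm. The lower flange rests on z = 0 and the three cylinders share a vertical axis.

The spool is on top of the stool.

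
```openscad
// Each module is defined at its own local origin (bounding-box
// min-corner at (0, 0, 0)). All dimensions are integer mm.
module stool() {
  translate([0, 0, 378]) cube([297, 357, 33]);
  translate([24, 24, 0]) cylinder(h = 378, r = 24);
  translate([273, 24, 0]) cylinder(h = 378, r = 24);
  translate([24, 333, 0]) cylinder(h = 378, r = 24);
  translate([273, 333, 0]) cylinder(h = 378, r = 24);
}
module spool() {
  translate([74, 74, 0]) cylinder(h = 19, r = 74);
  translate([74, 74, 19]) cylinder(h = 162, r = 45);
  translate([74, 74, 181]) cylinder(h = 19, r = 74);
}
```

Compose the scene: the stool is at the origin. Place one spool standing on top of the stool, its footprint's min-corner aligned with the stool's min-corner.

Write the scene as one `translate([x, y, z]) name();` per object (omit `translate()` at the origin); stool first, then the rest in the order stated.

stool();
translate([0, 0, 411]) spool();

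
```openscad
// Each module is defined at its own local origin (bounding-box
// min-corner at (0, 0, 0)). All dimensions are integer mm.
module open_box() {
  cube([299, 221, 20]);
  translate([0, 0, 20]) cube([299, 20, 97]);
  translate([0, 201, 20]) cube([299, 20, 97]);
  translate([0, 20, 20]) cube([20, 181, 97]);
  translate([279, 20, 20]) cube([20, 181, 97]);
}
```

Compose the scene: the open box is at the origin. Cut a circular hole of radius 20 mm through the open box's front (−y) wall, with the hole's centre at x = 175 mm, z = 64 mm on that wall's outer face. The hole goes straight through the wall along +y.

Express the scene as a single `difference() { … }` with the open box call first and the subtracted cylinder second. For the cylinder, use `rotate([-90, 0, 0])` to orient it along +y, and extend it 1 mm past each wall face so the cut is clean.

difference() {
  open_box();
  translate([175, -1, 64]) rotate([-90, 0, 0]) cylinder(h = 22, r = 20);
}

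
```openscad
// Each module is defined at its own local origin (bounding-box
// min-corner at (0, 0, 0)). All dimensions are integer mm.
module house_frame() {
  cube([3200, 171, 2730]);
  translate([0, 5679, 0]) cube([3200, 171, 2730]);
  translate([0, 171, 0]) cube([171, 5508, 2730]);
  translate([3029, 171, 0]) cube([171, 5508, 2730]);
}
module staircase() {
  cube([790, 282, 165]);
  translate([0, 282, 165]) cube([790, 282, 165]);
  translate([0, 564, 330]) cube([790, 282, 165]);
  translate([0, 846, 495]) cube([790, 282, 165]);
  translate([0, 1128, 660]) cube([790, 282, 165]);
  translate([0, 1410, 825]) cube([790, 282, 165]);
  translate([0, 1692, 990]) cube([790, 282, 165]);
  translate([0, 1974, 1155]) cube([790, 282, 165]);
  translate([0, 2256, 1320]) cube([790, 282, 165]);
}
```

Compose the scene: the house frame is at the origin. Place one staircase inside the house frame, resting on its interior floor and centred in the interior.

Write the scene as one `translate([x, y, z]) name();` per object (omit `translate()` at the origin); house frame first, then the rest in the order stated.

house_frame();
translate([1205, 1656, 0]) staircase();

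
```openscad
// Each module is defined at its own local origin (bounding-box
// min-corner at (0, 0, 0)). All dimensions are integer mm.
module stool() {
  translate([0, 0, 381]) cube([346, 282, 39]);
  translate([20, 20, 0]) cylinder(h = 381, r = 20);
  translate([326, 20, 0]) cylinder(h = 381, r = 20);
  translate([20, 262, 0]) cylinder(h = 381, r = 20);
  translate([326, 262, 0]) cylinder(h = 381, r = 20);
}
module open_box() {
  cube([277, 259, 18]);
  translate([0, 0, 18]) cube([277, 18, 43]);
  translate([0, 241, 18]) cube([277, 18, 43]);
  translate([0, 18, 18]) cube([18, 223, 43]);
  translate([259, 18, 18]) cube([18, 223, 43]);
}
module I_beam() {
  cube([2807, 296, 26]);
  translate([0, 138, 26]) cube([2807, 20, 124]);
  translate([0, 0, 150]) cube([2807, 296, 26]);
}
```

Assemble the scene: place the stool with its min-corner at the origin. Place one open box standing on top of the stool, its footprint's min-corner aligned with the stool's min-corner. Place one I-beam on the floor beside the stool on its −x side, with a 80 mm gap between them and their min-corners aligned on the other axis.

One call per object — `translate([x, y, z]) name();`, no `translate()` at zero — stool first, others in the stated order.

stool();
translate([0, 0, 420]) open_box();
translate([-2887, 0, 0]) I_beam();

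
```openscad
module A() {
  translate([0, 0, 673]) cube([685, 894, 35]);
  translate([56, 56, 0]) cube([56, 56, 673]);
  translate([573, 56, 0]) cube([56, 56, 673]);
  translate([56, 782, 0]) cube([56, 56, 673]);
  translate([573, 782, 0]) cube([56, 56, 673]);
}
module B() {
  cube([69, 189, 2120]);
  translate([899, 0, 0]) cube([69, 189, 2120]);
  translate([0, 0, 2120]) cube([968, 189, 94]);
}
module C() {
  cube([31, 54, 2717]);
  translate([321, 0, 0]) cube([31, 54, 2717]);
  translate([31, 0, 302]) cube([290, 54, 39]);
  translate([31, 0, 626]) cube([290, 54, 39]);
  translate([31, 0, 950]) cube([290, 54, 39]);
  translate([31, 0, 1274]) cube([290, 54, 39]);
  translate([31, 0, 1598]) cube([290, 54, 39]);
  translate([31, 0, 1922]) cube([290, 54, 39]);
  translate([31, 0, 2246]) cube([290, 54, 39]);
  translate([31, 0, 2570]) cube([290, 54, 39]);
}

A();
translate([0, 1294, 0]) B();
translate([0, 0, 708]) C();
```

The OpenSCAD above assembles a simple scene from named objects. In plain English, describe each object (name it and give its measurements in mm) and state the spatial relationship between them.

A is a table with a 685×894 mm rectangular top, 35 mm thick, top surface at z = 708 mm, supported by four 56×56 mm square legs, each inset 56 mm from the nearest pair of top edges, running from the floor.

B is a rectangular door frame: two vertical jambs of 69×189 mm section, 2120 mm tall, with a clear opening 830 mm wide between their inner faces. A header 94 mm tall and 189 mm deep lies on top of the jambs and spans the full outside width.

C is a straight ladder. Two 31×54 mm vertical rails, 2717 mm tall, stand 352 mm apart (outside-to-outside) with their front faces coplanar on the −y side. 8 rungs, each 54 mm deep and 39 mm tall, span between the inner faces of the rails, front faces flush with the rails. The lowest rung's underside is at z = 302 mm and rungs are spaced 324 mm apart (underside to underside).

The door frame is on the floor beside the table on its +y side. The ladder is on top of the table.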